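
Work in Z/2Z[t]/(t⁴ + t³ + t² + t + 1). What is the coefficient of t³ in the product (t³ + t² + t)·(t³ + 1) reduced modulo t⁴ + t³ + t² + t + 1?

Multiply in Z/2Z[t]: (t³ + t² + t)·(t³ + 1) = t⁶ + t⁵ + t⁴ + t³ + t² + t.
Reduce using t⁴ ≡ t³ + t² + t + 1 (mod t⁴ + t³ + t² + t + 1).
Reduced: t.

0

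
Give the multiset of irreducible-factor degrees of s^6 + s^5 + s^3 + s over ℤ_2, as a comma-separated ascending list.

1, 1, 4

Write g(s) = s^6 + s^5 + s^3 + s.
Roots in ℤ_2: g(0) = 0 → root; g(1) = 0 → root.
Linear factors from roots: (s), (s + 1).
Complete factorization: g(s) = (s)·(s + 1)·(s^4 + s + 1).
Factor degrees with multiplicity: 1 + 1 + 4 = 6.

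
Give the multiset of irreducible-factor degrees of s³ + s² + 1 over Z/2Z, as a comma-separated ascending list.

3

Write f(s) = s³ + s² + 1.
Roots in Z/2Z: f(0) = 1; f(1) = 1.
Complete factorization: f(s) = (s³ + s² + 1).
Factor degrees with multiplicity: 3 = 3.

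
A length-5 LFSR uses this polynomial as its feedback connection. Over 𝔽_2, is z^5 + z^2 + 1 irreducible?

Yes

Write f(z) = z^5 + z^2 + 1.
Check for roots in 𝔽_2: f(0) = 1; f(1) = 1.
No roots, so no linear factors.
Monic irreducibles of degree 2 over GF(2): z^2 + z + 1.
None of them divide f (all give nonzero remainder).
No irreducible factor of degree ≤ 2 exists, so f is irreducible over GF(2).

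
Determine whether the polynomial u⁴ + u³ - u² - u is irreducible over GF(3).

No

Write h(u) = u⁴ + u³ - u² - u.
Check for roots in GF(3): h(0) = 0 → root; h(1) = 0 → root; h(2) = 0 → root.
h(0) = 0, so (u) divides h(u); h is reducible.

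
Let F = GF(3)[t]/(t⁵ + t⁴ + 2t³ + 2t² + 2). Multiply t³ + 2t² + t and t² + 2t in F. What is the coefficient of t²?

0

Multiply in GF(3)[t]: (t³ + 2t² + t)·(t² + 2t) = t⁵ + t⁴ + 2t³ + 2t².
Reduce using t⁵ ≡ 2t⁴ + t³ + t² + 1 (mod t⁵ + t⁴ + 2t³ + 2t² + 2).
Reduced: 1.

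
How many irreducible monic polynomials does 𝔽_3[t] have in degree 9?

The number of monic irreducibles of degree 9 over GF(3) is (1/9)·Σ_{d∣9} μ(9/d) 3^d.
Divisors of 9: 1, 3, 9; μ(9/d) for each: 0, -1, 1.
Σ = − 3^3 + 3^9 = 19656.
N = 19656/9 = 2184.

2184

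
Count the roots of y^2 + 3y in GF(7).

Write g(y) = y^2 + 3y.
Evaluate at each of the 7 elements of GF(7):
g(0) = 0 → root; g(1) = 4; g(2) = 3; g(3) = 4; g(4) = 0 → root; g(5) = 5; g(6) = 5.
Roots: {0, 4}.

2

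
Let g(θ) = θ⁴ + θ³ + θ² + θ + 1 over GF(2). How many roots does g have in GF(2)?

0

Evaluate at each of the 2 elements of GF(2):
g(0) = 1; g(1) = 1.
No element is a root.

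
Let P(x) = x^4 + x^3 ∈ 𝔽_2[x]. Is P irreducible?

No

Check for roots in 𝔽_2: P(0) = 0 → root; P(1) = 0 → root.
P(0) = 0, so (x) divides P(x); P is reducible.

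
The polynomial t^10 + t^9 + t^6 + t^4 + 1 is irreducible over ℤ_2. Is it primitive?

No

Write f(t) = t^10 + t^9 + t^6 + t^4 + 1.
|GF(2^10)^×| = 2^10 − 1 = 1023. Prime factorization: 1023 = 3·11·31.
f is primitive ⇔ t has order 1023 in GF(2)[t]/(f), i.e. t^(1023/q) ≠ 1 for each prime q | 1023.
t^(341) mod f = 1
t^(93) mod f = t^8 + t^6 + t^5 + t^3 + t^2 + t.
t^(33) mod f = t^8 + t^7 + t^6 + t^4 + 1.
Since t^(341) = 1, the order of t divides 341 < 1023; not primitive.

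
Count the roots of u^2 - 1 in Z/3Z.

Write f(u) = u^2 - 1.
Evaluate at each of the 3 elements of Z/3Z:
f(0) = 2; f(1) = 0 → root; f(2) = 0 → root.
Roots: {1, 2}.

2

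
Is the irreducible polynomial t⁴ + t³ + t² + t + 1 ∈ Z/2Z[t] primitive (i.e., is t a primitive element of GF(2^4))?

No

Write f(t) = t⁴ + t³ + t² + t + 1.
|GF(2^4)^×| = 2^4 − 1 = 15. Prime factorization: 15 = 3·5.
f is primitive ⇔ t has order 15 in GF(2)[t]/(f), i.e. t^(15/q) ≠ 1 for each prime q | 15.
t^(5) mod f = 1
t^(3) mod f = t³.
Since t^(5) = 1, the order of t divides 5 < 15; not primitive.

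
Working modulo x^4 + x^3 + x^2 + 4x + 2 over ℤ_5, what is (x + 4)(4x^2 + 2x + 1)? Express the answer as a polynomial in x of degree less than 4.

4x^3 + 3x^2 + 4x + 4

Multiply in ℤ_5[x]: (x + 4)·(4x^2 + 2x + 1) = 4x^3 + 3x^2 + 4x + 4.
Reduced: 4x^3 + 3x^2 + 4x + 4.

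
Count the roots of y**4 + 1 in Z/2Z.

1

Write f(y) = y**4 + 1.
Evaluate at each of the 2 elements of Z/2Z:
f(0) = 1; f(1) = 0 → root.
Roots: {1}.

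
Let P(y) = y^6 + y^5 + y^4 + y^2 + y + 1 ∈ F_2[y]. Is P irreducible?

No

Check for roots in F_2: P(0) = 1; P(1) = 0 → root.
P(1) = 0, so (y − 1) divides P(y); P is reducible.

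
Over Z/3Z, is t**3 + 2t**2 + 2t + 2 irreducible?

Yes

Write g(t) = t**3 + 2t**2 + 2t + 2.
Check for roots in Z/3Z: g(0) = 2; g(1) = 1; g(2) = 1.
No roots. A degree-3 polynomial over a field with no linear factor is irreducible.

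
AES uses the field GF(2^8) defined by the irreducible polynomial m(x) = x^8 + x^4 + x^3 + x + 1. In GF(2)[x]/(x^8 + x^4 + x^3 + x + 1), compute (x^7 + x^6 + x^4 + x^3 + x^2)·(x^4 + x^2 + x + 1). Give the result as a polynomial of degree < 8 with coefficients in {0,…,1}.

Multiply in GF(2)[x]: (x^7 + x^6 + x^4 + x^3 + x^2)·(x^4 + x^2 + x + 1) = x^11 + x^10 + x^9 + x^8 + x^7 + x^6 + x^4 + x^2.
Reduce using x^8 ≡ x^4 + x^3 + x + 1 (mod x^8 + x^4 + x^3 + x + 1).
Reduced: x^6 + x^3 + x^2 + 1.

x^6 + x^3 + x^2 + 1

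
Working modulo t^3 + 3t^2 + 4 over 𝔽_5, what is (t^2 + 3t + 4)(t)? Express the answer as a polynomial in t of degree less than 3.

4t + 1

Multiply in 𝔽_5[t]: (t^2 + 3t + 4)·(t) = t^3 + 3t^2 + 4t.
Reduce using t^3 ≡ 2t^2 + 1 (mod t^3 + 3t^2 + 4).
Reduced: 4t + 1.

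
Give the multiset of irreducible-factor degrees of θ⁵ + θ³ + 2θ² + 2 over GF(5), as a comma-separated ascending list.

1, 1, 1, 2

Write f(θ) = θ⁵ + θ³ + 2θ² + 2.
Roots in GF(5): f(0) = 2; f(1) = 1; f(2) = 0 → root; f(3) = 0 → root; f(4) = 2.
Linear factors from roots: (θ + 3), (θ + 2).
Complete factorization: f(θ) = (θ + 2)·(θ + 3)^2·(θ² + 2θ + 4).
Factor degrees with multiplicity: 1 + 1 + 1 + 2 = 5.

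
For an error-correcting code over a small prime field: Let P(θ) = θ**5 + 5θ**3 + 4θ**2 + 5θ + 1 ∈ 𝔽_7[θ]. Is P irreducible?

Check for roots in 𝔽_7: P(0) = 1; P(1) = 2; P(2) = 1; P(3) = 3; P(4) = 1; P(5) = 5; P(6) = 1.
No roots, so no linear factors.
Degree-2 irreducible divisors: test the 21 monic irreducibles of degree 2 over GF(7).
None of them divide P (all give nonzero remainder).
No irreducible factor of degree ≤ 2 exists, so P is irreducible over GF(7).

Yes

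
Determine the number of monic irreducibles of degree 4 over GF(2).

3

By the necklace-counting formula, N_2(4) = (1/4) Σ_{d|4} μ(4/d)·2^d.
Divisors of 4: 1, 2, 4; μ(4/d) for each: 0, -1, 1.
Σ = − 2^2 + 2^4 = 12.
N = 12/4 = 3.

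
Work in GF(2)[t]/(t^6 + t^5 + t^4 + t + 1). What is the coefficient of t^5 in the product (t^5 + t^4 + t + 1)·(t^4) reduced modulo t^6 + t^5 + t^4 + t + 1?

Multiply in GF(2)[t]: (t^5 + t^4 + t + 1)·(t^4) = t^9 + t^8 + t^5 + t^4.
Reduce using t^6 ≡ t^5 + t^4 + t + 1 (mod t^6 + t^5 + t^4 + t + 1).
Reduced: t^5 + t^4 + t^3 + t^2 + 1.

1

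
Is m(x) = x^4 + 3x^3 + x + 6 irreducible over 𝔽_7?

Check for roots in 𝔽_7: m(0) = 6; m(1) = 4; m(2) = 6; m(3) = 3; m(4) = 3; m(5) = 3; m(6) = 3.
No roots, so no linear factors.
Degree-2 irreducible divisors: test the 21 monic irreducibles of degree 2 over GF(7).
x^2 + x + 3 divides m: m(x) = (x^2 + x + 3)·(x^2 + 2x + 2).

No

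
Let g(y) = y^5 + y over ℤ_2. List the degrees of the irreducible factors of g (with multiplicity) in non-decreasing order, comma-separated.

1, 1, 1, 1, 1

Roots in ℤ_2: g(0) = 0 → root; g(1) = 0 → root.
Linear factors from roots: (y), (y + 1).
Complete factorization: g(y) = (y)·(y + 1)^4.
Factor degrees with multiplicity: 1 + 1 + 1 + 1 + 1 = 5.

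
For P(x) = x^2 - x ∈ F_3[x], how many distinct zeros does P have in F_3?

2

Evaluate at each of the 3 elements of F_3:
P(0) = 0 → root; P(1) = 0 → root; P(2) = 2.
Roots: {0, 1}.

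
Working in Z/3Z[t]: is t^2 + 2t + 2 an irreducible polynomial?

Write f(t) = t^2 + 2t + 2.
Check for roots in Z/3Z: f(0) = 2; f(1) = 2; f(2) = 1.
No roots. A degree-2 polynomial over a field with no linear factor is irreducible.

Yes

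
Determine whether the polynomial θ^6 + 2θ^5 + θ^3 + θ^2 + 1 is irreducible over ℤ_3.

Write g(θ) = θ^6 + 2θ^5 + θ^3 + θ^2 + 1.
Check for roots in ℤ_3: g(0) = 1; g(1) = 0 → root; g(2) = 0 → root.
g(1) = 0, so (θ − 1) divides g(θ); g is reducible.

No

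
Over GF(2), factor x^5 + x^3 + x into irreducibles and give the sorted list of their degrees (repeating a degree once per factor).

Write h(x) = x^5 + x^3 + x.
Roots in GF(2): h(0) = 0 → root; h(1) = 1.
Linear factors from roots: (x).
Complete factorization: h(x) = (x)·(x^2 + x + 1)^2.
Factor degrees with multiplicity: 1 + 2 + 2 = 5.

1, 2, 2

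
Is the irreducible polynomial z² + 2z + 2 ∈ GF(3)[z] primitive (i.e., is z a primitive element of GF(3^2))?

Write f(z) = z² + 2z + 2.
|GF(3^2)^×| = 3^2 − 1 = 8. Prime factorization: 8 = 2^3.
f is primitive ⇔ z has order 8 in GF(3)[z]/(f), i.e. z^(8/q) ≠ 1 for each prime q | 8.
z^(4) mod f = 2.
None equal 1, so z has full order 8; f is primitive.

Yes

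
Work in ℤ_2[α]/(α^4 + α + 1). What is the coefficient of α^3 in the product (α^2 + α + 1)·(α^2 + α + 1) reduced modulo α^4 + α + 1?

0

Multiply in ℤ_2[α]: (α^2 + α + 1)·(α^2 + α + 1) = α^4 + α^2 + 1.
Reduce using α^4 ≡ α + 1 (mod α^4 + α + 1).
Reduced: α^2 + α.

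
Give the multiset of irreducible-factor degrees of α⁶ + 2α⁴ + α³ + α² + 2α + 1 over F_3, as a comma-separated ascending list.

6

Write g(α) = α⁶ + 2α⁴ + α³ + α² + 2α + 1.
Roots in F_3: g(0) = 1; g(1) = 2; g(2) = 2.
Complete factorization: g(α) = (α⁶ + 2α⁴ + α³ + α² + 2α + 1).
Factor degrees with multiplicity: 6 = 6.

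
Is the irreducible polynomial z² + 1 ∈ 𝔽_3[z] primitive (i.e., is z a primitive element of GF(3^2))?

No

Write f(z) = z² + 1.
|GF(3^2)^×| = 3^2 − 1 = 8. Prime factorization: 8 = 2^3.
f is primitive ⇔ z has order 8 in GF(3)[z]/(f), i.e. z^(8/q) ≠ 1 for each prime q | 8.
z^(4) mod f = 1
Since z^(4) = 1, the order of z divides 4 < 8; not primitive.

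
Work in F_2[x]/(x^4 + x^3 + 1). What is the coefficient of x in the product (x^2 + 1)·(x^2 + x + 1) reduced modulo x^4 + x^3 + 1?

Multiply in F_2[x]: (x^2 + 1)·(x^2 + x + 1) = x^4 + x^3 + x + 1.
Reduce using x^4 ≡ x^3 + 1 (mod x^4 + x^3 + 1).
Reduced: x.

1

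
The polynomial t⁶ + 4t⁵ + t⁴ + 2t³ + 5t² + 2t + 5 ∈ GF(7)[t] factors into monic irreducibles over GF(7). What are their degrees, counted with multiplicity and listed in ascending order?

3, 3

Write f(t) = t⁶ + 4t⁵ + t⁴ + 2t³ + 5t² + 2t + 5.
Complete factorization: f(t) = (t³ + t² + 5t + 2)·(t³ + 3t² + 6).
Factor degrees with multiplicity: 3 + 3 = 6.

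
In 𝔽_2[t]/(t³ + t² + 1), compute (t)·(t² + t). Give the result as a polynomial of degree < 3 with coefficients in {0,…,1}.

1

Multiply in 𝔽_2[t]: (t)·(t² + t) = t³ + t².
Reduce using t³ ≡ t² + 1 (mod t³ + t² + 1).
Reduced: 1.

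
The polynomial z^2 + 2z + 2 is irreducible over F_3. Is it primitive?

Write f(z) = z^2 + 2z + 2.
|GF(3^2)^×| = 3^2 − 1 = 8. Prime factorization: 8 = 2^3.
f is primitive ⇔ z has order 8 in GF(3)[z]/(f), i.e. z^(8/q) ≠ 1 for each prime q | 8.
z^(4) mod f = 2.
None equal 1, so z has full order 8; f is primitive.

Yes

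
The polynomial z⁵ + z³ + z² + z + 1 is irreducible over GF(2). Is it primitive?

Yes

Write f(z) = z⁵ + z³ + z² + z + 1.
|GF(2^5)^×| = 2^5 − 1 = 31. Prime factorization: 31 = 31.
f is primitive ⇔ z has order 31 in GF(2)[z]/(f), i.e. z^(31/q) ≠ 1 for each prime q | 31.
z^(1) mod f = z.
None equal 1, so z has full order 31; f is primitive.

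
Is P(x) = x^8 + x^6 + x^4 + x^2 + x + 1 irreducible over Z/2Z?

No

Check for roots in Z/2Z: P(0) = 1; P(1) = 0 → root.
P(1) = 0, so (x − 1) divides P(x); P is reducible.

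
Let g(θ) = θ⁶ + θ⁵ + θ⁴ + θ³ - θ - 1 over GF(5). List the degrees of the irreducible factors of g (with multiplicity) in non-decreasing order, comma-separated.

1, 2, 3

Roots in GF(5): g(0) = 4; g(1) = 2; g(2) = 2; g(3) = 1; g(4) = 0 → root.
Linear factors from roots: (θ + 1).
Complete factorization: g(θ) = (θ + 1)·(θ² - 2θ - 2)·(θ³ + 2θ² + 2θ - 2).
Factor degrees with multiplicity: 1 + 2 + 3 = 6.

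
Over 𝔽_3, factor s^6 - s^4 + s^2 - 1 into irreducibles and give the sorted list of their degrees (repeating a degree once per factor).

Write g(s) = s^6 - s^4 + s^2 - 1.
Roots in 𝔽_3: g(0) = 2; g(1) = 0 → root; g(2) = 0 → root.
Linear factors from roots: (s - 1), (s + 1).
Complete factorization: g(s) = (s + 1)·(s - 1)·(s^2 + s - 1)·(s^2 - s - 1).
Factor degrees with multiplicity: 1 + 1 + 2 + 2 = 6.

1, 1, 2, 2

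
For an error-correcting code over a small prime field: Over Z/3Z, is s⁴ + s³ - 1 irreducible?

Yes

Write h(s) = s⁴ + s³ - 1.
Check for roots in Z/3Z: h(0) = 2; h(1) = 1; h(2) = 2.
No roots, so no linear factors.
Monic irreducibles of degree 2 over GF(3): s² + 1, s² + s - 1, s² - s - 1.
None of them divide h (all give nonzero remainder).
No irreducible factor of degree ≤ 2 exists, so h is irreducible over GF(3).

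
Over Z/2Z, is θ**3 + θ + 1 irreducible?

Yes

Write h(θ) = θ**3 + θ + 1.
Check for roots in Z/2Z: h(0) = 1; h(1) = 1.
No roots. A degree-3 polynomial over a field with no linear factor is irreducible.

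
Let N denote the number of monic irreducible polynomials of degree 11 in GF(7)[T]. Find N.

179756976

Gauss's count: N_{7}(11) = (1/11) Σ_{d|11} μ(11/d)·7^d.
Divisors of 11: 1, 11; μ(11/d) for each: -1, 1.
Σ = − 7^1 + 7^11 = 1977326736.
N = 1977326736/11 = 179756976.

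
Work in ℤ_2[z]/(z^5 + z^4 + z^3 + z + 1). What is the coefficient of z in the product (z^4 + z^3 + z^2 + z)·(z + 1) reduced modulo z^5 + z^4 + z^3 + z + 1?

Multiply in ℤ_2[z]: (z^4 + z^3 + z^2 + z)·(z + 1) = z^5 + z.
Reduce using z^5 ≡ z^4 + z^3 + z + 1 (mod z^5 + z^4 + z^3 + z + 1).
Reduced: z^4 + z^3 + 1.

0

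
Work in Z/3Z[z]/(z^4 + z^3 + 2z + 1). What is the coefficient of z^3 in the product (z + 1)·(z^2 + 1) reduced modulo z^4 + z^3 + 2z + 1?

1

Multiply in Z/3Z[z]: (z + 1)·(z^2 + 1) = z^3 + z^2 + z + 1.
Reduced: z^3 + z^2 + z + 1.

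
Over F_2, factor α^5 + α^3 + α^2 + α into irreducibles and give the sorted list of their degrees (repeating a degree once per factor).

Write h(α) = α^5 + α^3 + α^2 + α.
Roots in F_2: h(0) = 0 → root; h(1) = 0 → root.
Linear factors from roots: (α), (α + 1).
Complete factorization: h(α) = (α)·(α + 1)·(α^3 + α^2 + 1).
Factor degrees with multiplicity: 1 + 1 + 3 = 5.

1, 1, 3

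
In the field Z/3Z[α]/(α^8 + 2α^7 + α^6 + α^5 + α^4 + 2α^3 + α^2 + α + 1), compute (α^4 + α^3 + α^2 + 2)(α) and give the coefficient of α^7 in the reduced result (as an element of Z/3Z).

0

Multiply in Z/3Z[α]: (α^4 + α^3 + α^2 + 2)·(α) = α^5 + α^4 + α^3 + 2α.
Reduced: α^5 + α^4 + α^3 + 2α.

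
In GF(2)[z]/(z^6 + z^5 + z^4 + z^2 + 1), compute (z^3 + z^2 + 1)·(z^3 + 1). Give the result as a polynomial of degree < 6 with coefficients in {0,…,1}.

z^4

Multiply in GF(2)[z]: (z^3 + z^2 + 1)·(z^3 + 1) = z^6 + z^5 + z^2 + 1.
Reduce using z^6 ≡ z^5 + z^4 + z^2 + 1 (mod z^6 + z^5 + z^4 + z^2 + 1).
Reduced: z^4.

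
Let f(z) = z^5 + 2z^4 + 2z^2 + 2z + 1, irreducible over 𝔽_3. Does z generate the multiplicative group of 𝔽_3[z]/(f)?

Yes

|GF(3^5)^×| = 3^5 − 1 = 242. Prime factorization: 242 = 2·11^2.
f is primitive ⇔ z has order 242 in GF(3)[z]/(f), i.e. z^(242/q) ≠ 1 for each prime q | 242.
z^(121) mod f = 2.
z^(22) mod f = z^4 + z^3 + 2.
None equal 1, so z has full order 242; f is primitive.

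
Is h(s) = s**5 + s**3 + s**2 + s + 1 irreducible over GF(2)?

Yes

Check for roots in GF(2): h(0) = 1; h(1) = 1.
No roots, so no linear factors.
Monic irreducibles of degree 2 over GF(2): s**2 + s + 1.
None of them divide h (all give nonzero remainder).
No irreducible factor of degree ≤ 2 exists, so h is irreducible over GF(2).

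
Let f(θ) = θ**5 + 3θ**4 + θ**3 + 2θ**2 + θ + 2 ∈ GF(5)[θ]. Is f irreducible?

Check for roots in GF(5): f(0) = 2; f(1) = 0 → root; f(2) = 0 → root; f(3) = 1; f(4) = 4.
f(1) = 0, so (θ − 1) divides f(θ); f is reducible.

No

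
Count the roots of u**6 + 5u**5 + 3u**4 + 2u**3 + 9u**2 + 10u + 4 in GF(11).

Write h(u) = u**6 + 5u**5 + 3u**4 + 2u**3 + 9u**2 + 10u + 4.
Evaluate at each of the 11 elements of GF(11):
h(0) = 4; h(1) = 1; h(2) = 7; h(3) = 2; h(4) = 4; h(5) = 5; h(6) = 0 → root; h(7) = 10; h(8) = 0 → root; h(9) = 0 → root; h(10) = 0 → root.
Roots: {6, 8, 9, 10}.

4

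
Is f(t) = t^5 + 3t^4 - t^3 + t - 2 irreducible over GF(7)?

No

Check for roots in GF(7): f(0) = 5; f(1) = 2; f(2) = 2; f(3) = 5; f(4) = 1; f(5) = 6; f(6) = 0 → root.
f(6) = 0, so (t − 6) divides f(t); f is reducible.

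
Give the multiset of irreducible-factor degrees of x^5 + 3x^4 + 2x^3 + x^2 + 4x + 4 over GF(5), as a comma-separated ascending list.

1, 1, 3

Write h(x) = x^5 + 3x^4 + 2x^3 + x^2 + 4x + 4.
Roots in GF(5): h(0) = 4; h(1) = 0 → root; h(2) = 2; h(3) = 0 → root; h(4) = 1.
Linear factors from roots: (x + 4), (x + 2).
Complete factorization: h(x) = (x + 2)·(x + 4)·(x^3 + 2x^2 + 2x + 3).
Factor degrees with multiplicity: 1 + 1 + 3 = 5.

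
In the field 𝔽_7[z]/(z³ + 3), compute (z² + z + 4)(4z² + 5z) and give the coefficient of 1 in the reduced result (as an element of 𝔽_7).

1

Multiply in 𝔽_7[z]: (z² + z + 4)·(4z² + 5z) = 4z⁴ + 2z³ + 6z.
Reduce using z³ ≡ 4 (mod z³ + 3).
Reduced: z + 1.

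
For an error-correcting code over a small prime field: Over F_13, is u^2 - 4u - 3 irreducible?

Write g(u) = u^2 - 4u - 3.
Check each element of F_13 for a root: g(0)=10, g(1)=7, g(2)=6, g(3)=7, g(4)=10, g(5)=2, g(6)=9, g(7)=5, g(8)=3, g(9)=3, g(10)=5, g(11)=9, g(12)=2.
No roots. A degree-2 polynomial over a field with no linear factor is irreducible.

Yes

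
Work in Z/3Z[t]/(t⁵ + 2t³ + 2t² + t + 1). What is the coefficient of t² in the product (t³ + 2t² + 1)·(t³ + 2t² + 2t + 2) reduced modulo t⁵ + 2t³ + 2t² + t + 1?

0

Multiply in Z/3Z[t]: (t³ + 2t² + 1)·(t³ + 2t² + 2t + 2) = t⁶ + t⁵ + t³ + 2t + 2.
Reduce using t⁵ ≡ t³ + t² + 2t + 2 (mod t⁵ + 2t³ + 2t² + t + 1).
Reduced: t⁴ + 1.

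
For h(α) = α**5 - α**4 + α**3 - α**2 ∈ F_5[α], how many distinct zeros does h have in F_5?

4

Evaluate at each of the 5 elements of F_5:
h(0) = 0 → root; h(1) = 0 → root; h(2) = 0 → root; h(3) = 0 → root; h(4) = 1.
Roots: {0, 1, 2, 3}.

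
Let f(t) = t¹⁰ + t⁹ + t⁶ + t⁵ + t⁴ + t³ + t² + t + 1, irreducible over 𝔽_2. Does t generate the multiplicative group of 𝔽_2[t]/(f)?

Yes

|GF(2^10)^×| = 2^10 − 1 = 1023. Prime factorization: 1023 = 3·11·31.
f is primitive ⇔ t has order 1023 in GF(2)[t]/(f), i.e. t^(1023/q) ≠ 1 for each prime q | 1023.
t^(341) mod f = t⁹ + t⁸ + t⁷ + t⁵ + t⁴ + t³ + t + 1.
t^(93) mod f = t⁹ + t⁸ + t⁶ + t⁴ + t² + 1.
t^(33) mod f = t⁹ + t⁸ + t⁶ + t⁵ + t³ + t.
None equal 1, so t has full order 1023; f is primitive.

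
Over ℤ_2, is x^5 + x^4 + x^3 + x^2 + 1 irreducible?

Write g(x) = x^5 + x^4 + x^3 + x^2 + 1.
Check for roots in ℤ_2: g(0) = 1; g(1) = 1.
No roots, so no linear factors.
Monic irreducibles of degree 2 over GF(2): x^2 + x + 1.
None of them divide g (all give nonzero remainder).
No irreducible factor of degree ≤ 2 exists, so g is irreducible over GF(2).

Yes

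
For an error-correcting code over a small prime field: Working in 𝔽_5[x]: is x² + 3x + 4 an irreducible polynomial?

Yes

Write h(x) = x² + 3x + 4.
Check for roots in 𝔽_5: h(0) = 4; h(1) = 3; h(2) = 4; h(3) = 2; h(4) = 2.
No roots. A degree-2 polynomial over a field with no linear factor is irreducible.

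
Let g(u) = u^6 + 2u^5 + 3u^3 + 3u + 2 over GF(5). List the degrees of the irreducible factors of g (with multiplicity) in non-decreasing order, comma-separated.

1, 1, 4

Roots in GF(5): g(0) = 2; g(1) = 1; g(2) = 0 → root; g(3) = 2; g(4) = 0 → root.
Linear factors from roots: (u + 3), (u + 1).
Complete factorization: g(u) = (u + 1)·(u + 3)·(u^4 + 3u^3 + 4u + 4).
Factor degrees with multiplicity: 1 + 1 + 4 = 6.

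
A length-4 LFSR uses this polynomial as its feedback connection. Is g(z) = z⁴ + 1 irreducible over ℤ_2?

Check for roots in ℤ_2: g(0) = 1; g(1) = 0 → root.
g(1) = 0, so (z − 1) divides g(z); g is reducible.

No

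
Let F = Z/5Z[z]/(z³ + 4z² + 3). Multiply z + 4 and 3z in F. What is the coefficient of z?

Multiply in Z/5Z[z]: (z + 4)·(3z) = 3z² + 2z.
Reduced: 3z² + 2z.

2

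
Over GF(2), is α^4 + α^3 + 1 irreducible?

Write P(α) = α^4 + α^3 + 1.
Check for roots in GF(2): P(0) = 1; P(1) = 1.
No roots, so no linear factors.
Monic irreducibles of degree 2 over GF(2): α^2 + α + 1.
None of them divide P (all give nonzero remainder).
No irreducible factor of degree ≤ 2 exists, so P is irreducible over GF(2).

Yes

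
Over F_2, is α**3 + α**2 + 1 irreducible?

Write m(α) = α**3 + α**2 + 1.
Check for roots in F_2: m(0) = 1; m(1) = 1.
No roots. A degree-3 polynomial over a field with no linear factor is irreducible.

Yes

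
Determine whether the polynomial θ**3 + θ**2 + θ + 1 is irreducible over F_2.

No

Write f(θ) = θ**3 + θ**2 + θ + 1.
Check for roots in F_2: f(0) = 1; f(1) = 0 → root.
f(1) = 0, so (θ − 1) divides f(θ); f is reducible.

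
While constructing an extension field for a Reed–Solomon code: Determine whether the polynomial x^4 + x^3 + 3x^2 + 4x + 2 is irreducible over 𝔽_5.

Yes

Write g(x) = x^4 + x^3 + 3x^2 + 4x + 2.
Check for roots in 𝔽_5: g(0) = 2; g(1) = 1; g(2) = 1; g(3) = 4; g(4) = 1.
No roots, so no linear factors.
Degree-2 irreducible divisors: test the 10 monic irreducibles of degree 2 over GF(5).
None of them divide g (all give nonzero remainder).
No irreducible factor of degree ≤ 2 exists, so g is irreducible over GF(5).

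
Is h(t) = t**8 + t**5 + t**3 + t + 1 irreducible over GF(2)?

Yes

Check for roots in GF(2): h(0) = 1; h(1) = 1.
No roots, so no linear factors.
Monic irreducibles of degree 2 over GF(2): t**2 + t + 1.
None of them divide h (all give nonzero remainder).
Monic irreducibles of degree 3 over GF(2): t**3 + t + 1, t**3 + t**2 + 1.
None of them divide h (all give nonzero remainder).
Monic irreducibles of degree 4 over GF(2): t**4 + t + 1, t**4 + t**3 + 1, t**4 + t**3 + t**2 + t + 1.
None of them divide h (all give nonzero remainder).
No irreducible factor of degree ≤ 4 exists, so h is irreducible over GF(2).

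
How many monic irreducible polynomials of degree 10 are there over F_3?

By the necklace-counting formula, N_3(10) = (1/10) Σ_{d|10} μ(10/d)·3^d.
Divisors of 10: 1, 2, 5, 10; μ(10/d) for each: 1, -1, -1, 1.
Σ = 3^1 − 3^2 − 3^5 + 3^10 = 58800.
N = 58800/10 = 5880.

5880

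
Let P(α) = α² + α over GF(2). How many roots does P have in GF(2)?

Evaluate at each of the 2 elements of GF(2):
P(0) = 0 → root; P(1) = 0 → root.
Roots: {0, 1}.

2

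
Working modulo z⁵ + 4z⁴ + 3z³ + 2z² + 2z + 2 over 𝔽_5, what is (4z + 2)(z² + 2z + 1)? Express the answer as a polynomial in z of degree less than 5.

Multiply in 𝔽_5[z]: (4z + 2)·(z² + 2z + 1) = 4z³ + 3z + 2.
Reduced: 4z³ + 3z + 2.

4z^3 + 3z + 2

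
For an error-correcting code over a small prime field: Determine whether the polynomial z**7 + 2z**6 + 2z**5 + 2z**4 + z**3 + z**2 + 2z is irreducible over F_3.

Write h(z) = z**7 + 2z**6 + 2z**5 + 2z**4 + z**3 + z**2 + 2z.
Check for roots in F_3: h(0) = 0 → root; h(1) = 2; h(2) = 2.
h(0) = 0, so (z) divides h(z); h is reducible.

No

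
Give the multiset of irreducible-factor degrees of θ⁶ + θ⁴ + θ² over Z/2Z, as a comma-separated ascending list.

1, 1, 2, 2

Write f(θ) = θ⁶ + θ⁴ + θ².
Roots in Z/2Z: f(0) = 0 → root; f(1) = 1.
Linear factors from roots: (θ).
Complete factorization: f(θ) = (θ)^2·(θ² + θ + 1)^2.
Factor degrees with multiplicity: 1 + 1 + 2 + 2 = 6.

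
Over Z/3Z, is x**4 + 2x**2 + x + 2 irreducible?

No

Write h(x) = x**4 + 2x**2 + x + 2.
Check for roots in Z/3Z: h(0) = 2; h(1) = 0 → root; h(2) = 1.
h(1) = 0, so (x − 1) divides h(x); h is reducible.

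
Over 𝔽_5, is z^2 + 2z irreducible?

Write f(z) = z^2 + 2z.
Check for roots in 𝔽_5: f(0) = 0 → root; f(1) = 3; f(2) = 3; f(3) = 0 → root; f(4) = 4.
f(0) = 0, so (z) divides f(z); f is reducible.

No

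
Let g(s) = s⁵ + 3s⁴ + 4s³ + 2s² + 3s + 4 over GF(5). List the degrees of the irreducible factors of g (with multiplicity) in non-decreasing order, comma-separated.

Roots in GF(5): g(0) = 4; g(1) = 2; g(2) = 0 → root; g(3) = 0 → root; g(4) = 1.
Linear factors from roots: (s + 3), (s + 2).
Complete factorization: g(s) = (s + 2)·(s + 3)^2·(s² + 3).
Factor degrees with multiplicity: 1 + 1 + 1 + 2 = 5.

1, 1, 1, 2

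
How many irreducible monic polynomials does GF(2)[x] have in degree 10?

99

Gauss's count: N_{2}(10) = (1/10) Σ_{d|10} μ(10/d)·2^d.
Divisors of 10: 1, 2, 5, 10; μ(10/d) for each: 1, -1, -1, 1.
Σ = 2^1 − 2^2 − 2^5 + 2^10 = 990.
N = 990/10 = 99.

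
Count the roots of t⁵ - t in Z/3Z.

3

Write f(t) = t⁵ - t.
Evaluate at each of the 3 elements of Z/3Z:
f(0) = 0 → root; f(1) = 0 → root; f(2) = 0 → root.
Roots: {0, 1, 2}.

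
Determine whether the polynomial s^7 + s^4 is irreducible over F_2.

No

Write m(s) = s^7 + s^4.
Check for roots in F_2: m(0) = 0 → root; m(1) = 0 → root.
m(0) = 0, so (s) divides m(s); m is reducible.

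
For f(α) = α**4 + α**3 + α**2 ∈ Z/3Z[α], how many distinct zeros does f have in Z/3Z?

2

Evaluate at each of the 3 elements of Z/3Z:
f(0) = 0 → root; f(1) = 0 → root; f(2) = 1.
Roots: {0, 1}.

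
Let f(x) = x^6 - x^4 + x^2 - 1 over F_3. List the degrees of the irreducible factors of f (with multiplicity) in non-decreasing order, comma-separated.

Roots in F_3: f(0) = 2; f(1) = 0 → root; f(2) = 0 → root.
Linear factors from roots: (x - 1), (x + 1).
Complete factorization: f(x) = (x + 1)·(x - 1)·(x^2 + x - 1)·(x^2 - x - 1).
Factor degrees with multiplicity: 1 + 1 + 2 + 2 = 6.

1, 1, 2, 2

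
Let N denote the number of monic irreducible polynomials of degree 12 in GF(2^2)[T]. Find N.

The number of monic irreducibles of degree 12 over GF(4) is (1/12)·Σ_{d∣12} μ(12/d) 4^d.
Divisors of 12: 1, 2, 3, 4, 6, 12; μ(12/d) for each: 0, 1, 0, -1, -1, 1.
Σ = 4^2 − 4^4 − 4^6 + 4^12 = 16772880.
N = 16772880/12 = 1397740.

1397740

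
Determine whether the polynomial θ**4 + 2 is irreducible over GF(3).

Write f(θ) = θ**4 + 2.
Check for roots in GF(3): f(0) = 2; f(1) = 0 → root; f(2) = 0 → root.
f(1) = 0, so (θ − 1) divides f(θ); f is reducible.

No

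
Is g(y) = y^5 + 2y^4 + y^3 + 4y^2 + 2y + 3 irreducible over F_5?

No

Check for roots in F_5: g(0) = 3; g(1) = 3; g(2) = 0 → root; g(3) = 2; g(4) = 0 → root.
g(2) = 0, so (y − 2) divides g(y); g is reducible.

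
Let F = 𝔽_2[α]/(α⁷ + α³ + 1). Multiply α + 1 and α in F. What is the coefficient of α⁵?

Multiply in 𝔽_2[α]: (α + 1)·(α) = α² + α.
Reduced: α² + α.

0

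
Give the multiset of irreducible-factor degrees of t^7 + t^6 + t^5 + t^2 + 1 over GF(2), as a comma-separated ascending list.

Write h(t) = t^7 + t^6 + t^5 + t^2 + 1.
Roots in GF(2): h(0) = 1; h(1) = 1.
Complete factorization: h(t) = (t^7 + t^6 + t^5 + t^2 + 1).
Factor degrees with multiplicity: 7 = 7.

7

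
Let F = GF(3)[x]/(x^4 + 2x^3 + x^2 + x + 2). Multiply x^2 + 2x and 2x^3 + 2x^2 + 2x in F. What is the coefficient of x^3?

Multiply in GF(3)[x]: (x^2 + 2x)·(2x^3 + 2x^2 + 2x) = 2x^5 + x^2.
Reduce using x^4 ≡ x^3 + 2x^2 + 2x + 1 (mod x^4 + 2x^3 + x^2 + x + 2).
Reduced: 2.

0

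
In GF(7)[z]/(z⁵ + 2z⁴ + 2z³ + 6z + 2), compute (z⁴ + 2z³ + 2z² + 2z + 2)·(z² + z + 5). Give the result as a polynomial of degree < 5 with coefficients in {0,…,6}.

5z^4 + 5z^3 + z^2 + 4z + 1

Multiply in GF(7)[z]: (z⁴ + 2z³ + 2z² + 2z + 2)·(z² + z + 5) = z⁶ + 3z⁵ + 2z⁴ + 5z + 3.
Reduce using z⁵ ≡ 5z⁴ + 5z³ + z + 5 (mod z⁵ + 2z⁴ + 2z³ + 6z + 2).
Reduced: 5z⁴ + 5z³ + z² + 4z + 1.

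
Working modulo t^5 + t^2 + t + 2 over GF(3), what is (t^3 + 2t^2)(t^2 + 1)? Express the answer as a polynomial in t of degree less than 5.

Multiply in GF(3)[t]: (t^3 + 2t^2)·(t^2 + 1) = t^5 + 2t^4 + t^3 + 2t^2.
Reduce using t^5 ≡ 2t^2 + 2t + 1 (mod t^5 + t^2 + t + 2).
Reduced: 2t^4 + t^3 + t^2 + 2t + 1.

2t^4 + t^3 + t^2 + 2t + 1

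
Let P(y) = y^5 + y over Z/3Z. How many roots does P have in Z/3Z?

1

Evaluate at each of the 3 elements of Z/3Z:
P(0) = 0 → root; P(1) = 2; P(2) = 1.
Roots: {0}.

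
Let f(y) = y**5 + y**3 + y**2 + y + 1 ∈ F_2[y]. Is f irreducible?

Yes

Check for roots in F_2: f(0) = 1; f(1) = 1.
No roots, so no linear factors.
Monic irreducibles of degree 2 over GF(2): y**2 + y + 1.
None of them divide f (all give nonzero remainder).
No irreducible factor of degree ≤ 2 exists, so f is irreducible over GF(2).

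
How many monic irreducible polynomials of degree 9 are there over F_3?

By the necklace-counting formula, N_3(9) = (1/9) Σ_{d|9} μ(9/d)·3^d.
Divisors of 9: 1, 3, 9; μ(9/d) for each: 0, -1, 1.
Σ = − 3^3 + 3^9 = 19656.
N = 19656/9 = 2184.

2184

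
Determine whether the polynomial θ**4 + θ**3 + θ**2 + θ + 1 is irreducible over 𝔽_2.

Yes

Write g(θ) = θ**4 + θ**3 + θ**2 + θ + 1.
Check for roots in 𝔽_2: g(0) = 1; g(1) = 1.
No roots, so no linear factors.
Monic irreducibles of degree 2 over GF(2): θ**2 + θ + 1.
None of them divide g (all give nonzero remainder).
No irreducible factor of degree ≤ 2 exists, so g is irreducible over GF(2).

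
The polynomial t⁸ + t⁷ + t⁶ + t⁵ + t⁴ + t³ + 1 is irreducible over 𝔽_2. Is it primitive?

No

Write f(t) = t⁸ + t⁷ + t⁶ + t⁵ + t⁴ + t³ + 1.
|GF(2^8)^×| = 2^8 − 1 = 255. Prime factorization: 255 = 3·5·17.
f is primitive ⇔ t has order 255 in GF(2)[t]/(f), i.e. t^(255/q) ≠ 1 for each prime q | 255.
t^(85) mod f = 1
t^(51) mod f = t⁷ + t⁵ + t³ + t² + 1.
t^(15) mod f = t⁷ + t⁶ + t³ + t + 1.
Since t^(85) = 1, the order of t divides 85 < 255; not primitive.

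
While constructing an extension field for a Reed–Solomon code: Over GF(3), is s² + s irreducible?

Write f(s) = s² + s.
Check for roots in GF(3): f(0) = 0 → root; f(1) = 2; f(2) = 0 → root.
f(0) = 0, so (s) divides f(s); f is reducible.

No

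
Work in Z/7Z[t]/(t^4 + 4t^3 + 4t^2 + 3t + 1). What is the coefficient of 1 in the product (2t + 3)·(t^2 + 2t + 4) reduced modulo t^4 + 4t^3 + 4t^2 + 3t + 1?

Multiply in Z/7Z[t]: (2t + 3)·(t^2 + 2t + 4) = 2t^3 + 5.
Reduced: 2t^3 + 5.

5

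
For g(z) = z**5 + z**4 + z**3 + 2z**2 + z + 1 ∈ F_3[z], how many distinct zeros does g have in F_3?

Evaluate at each of the 3 elements of F_3:
g(0) = 1; g(1) = 1; g(2) = 1.
No element is a root.

0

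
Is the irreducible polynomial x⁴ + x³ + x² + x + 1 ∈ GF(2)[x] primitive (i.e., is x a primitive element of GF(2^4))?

Write f(x) = x⁴ + x³ + x² + x + 1.
|GF(2^4)^×| = 2^4 − 1 = 15. Prime factorization: 15 = 3·5.
f is primitive ⇔ x has order 15 in GF(2)[x]/(f), i.e. x^(15/q) ≠ 1 for each prime q | 15.
x^(5) mod f = 1
x^(3) mod f = x³.
Since x^(5) = 1, the order of x divides 5 < 15; not primitive.

No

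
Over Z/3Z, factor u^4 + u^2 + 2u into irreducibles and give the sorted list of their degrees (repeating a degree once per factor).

1, 1, 2

Write g(u) = u^4 + u^2 + 2u.
Roots in Z/3Z: g(0) = 0 → root; g(1) = 1; g(2) = 0 → root.
Linear factors from roots: (u), (u + 1).
Complete factorization: g(u) = (u)·(u + 1)·(u^2 + 2u + 2).
Factor degrees with multiplicity: 1 + 1 + 2 = 4.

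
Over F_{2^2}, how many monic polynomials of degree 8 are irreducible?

8160

Gauss's count: N_{4}(8) = (1/8) Σ_{d|8} μ(8/d)·4^d.
Divisors of 8: 1, 2, 4, 8; μ(8/d) for each: 0, 0, -1, 1.
Σ = − 4^4 + 4^8 = 65280.
N = 65280/8 = 8160.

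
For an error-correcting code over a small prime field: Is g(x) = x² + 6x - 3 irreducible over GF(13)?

No

Check each element of GF(13) for a root: g(0)=10, g(1)=4, g(2)=0, g(3)=11, g(4)=11, g(5)=0, g(6)=4, g(7)=10, g(8)=5, g(9)=2, g(10)=1, g(11)=2, g(12)=5.
g(2) = 0, so (x − 2) divides g(x); g is reducible.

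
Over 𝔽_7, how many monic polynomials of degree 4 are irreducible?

Gauss's count: N_{7}(4) = (1/4) Σ_{d|4} μ(4/d)·7^d.
Divisors of 4: 1, 2, 4; μ(4/d) for each: 0, -1, 1.
Σ = − 7^2 + 7^4 = 2352.
N = 2352/4 = 588.

588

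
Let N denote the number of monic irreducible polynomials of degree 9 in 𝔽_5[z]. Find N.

The number of monic irreducibles of degree 9 over GF(5) is (1/9)·Σ_{d∣9} μ(9/d) 5^d.
Divisors of 9: 1, 3, 9; μ(9/d) for each: 0, -1, 1.
Σ = − 5^3 + 5^9 = 1953000.
N = 1953000/9 = 217000.

217000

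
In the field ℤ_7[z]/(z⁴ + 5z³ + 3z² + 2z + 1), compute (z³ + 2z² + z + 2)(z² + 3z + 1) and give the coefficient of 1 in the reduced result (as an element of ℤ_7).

Multiply in ℤ_7[z]: (z³ + 2z² + z + 2)·(z² + 3z + 1) = z⁵ + 5z⁴ + z³ + 2.
Reduce using z⁴ ≡ 2z³ + 4z² + 5z + 6 (mod z⁴ + 5z³ + 3z² + 2z + 1).
Reduced: 5z³ + 5z² + 6z + 2.

2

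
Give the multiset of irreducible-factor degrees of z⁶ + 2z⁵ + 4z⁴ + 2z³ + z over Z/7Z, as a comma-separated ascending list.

Write h(z) = z⁶ + 2z⁵ + 4z⁴ + 2z³ + z.
Linear factors from roots: (z), (z + 5), (z + 4), (z + 1).
Complete factorization: h(z) = (z)·(z + 1)·(z + 4)·(z + 5)·(z² + 6z + 6).
Factor degrees with multiplicity: 1 + 1 + 1 + 1 + 2 = 6.

1, 1, 1, 1, 2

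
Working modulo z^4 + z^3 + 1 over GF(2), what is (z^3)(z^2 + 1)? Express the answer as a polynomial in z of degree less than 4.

Multiply in GF(2)[z]: (z^3)·(z^2 + 1) = z^5 + z^3.
Reduce using z^4 ≡ z^3 + 1 (mod z^4 + z^3 + 1).
Reduced: z + 1.

z + 1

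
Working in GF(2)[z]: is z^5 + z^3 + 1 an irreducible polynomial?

Write m(z) = z^5 + z^3 + 1.
Check for roots in GF(2): m(0) = 1; m(1) = 1.
No roots, so no linear factors.
Monic irreducibles of degree 2 over GF(2): z^2 + z + 1.
None of them divide m (all give nonzero remainder).
No irreducible factor of degree ≤ 2 exists, so m is irreducible over GF(2).

Yes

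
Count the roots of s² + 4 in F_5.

2

Write f(s) = s² + 4.
Evaluate at each of the 5 elements of F_5:
f(0) = 4; f(1) = 0 → root; f(2) = 3; f(3) = 3; f(4) = 0 → root.
Roots: {1, 4}.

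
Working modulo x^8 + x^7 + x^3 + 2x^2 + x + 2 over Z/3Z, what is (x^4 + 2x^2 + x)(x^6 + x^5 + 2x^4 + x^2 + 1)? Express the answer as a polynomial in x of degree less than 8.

2x^7 + x^5 + x^4 + 2x^3 + x^2 + 1

Multiply in Z/3Z[x]: (x^4 + 2x^2 + x)·(x^6 + x^5 + 2x^4 + x^2 + 1) = x^10 + x^9 + x^8 + 2x^5 + x^3 + 2x^2 + x.
Reduce using x^8 ≡ 2x^7 + 2x^3 + x^2 + 2x + 1 (mod x^8 + x^7 + x^3 + 2x^2 + x + 2).
Reduced: 2x^7 + x^5 + x^4 + 2x^3 + x^2 + 1.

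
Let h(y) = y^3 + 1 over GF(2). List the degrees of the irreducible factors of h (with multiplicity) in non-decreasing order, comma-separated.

1, 2

Roots in GF(2): h(0) = 1; h(1) = 0 → root.
Linear factors from roots: (y + 1).
Complete factorization: h(y) = (y + 1)·(y^2 + y + 1).
Factor degrees with multiplicity: 1 + 2 = 3.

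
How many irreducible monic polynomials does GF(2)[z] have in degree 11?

186

By the necklace-counting formula, N_2(11) = (1/11) Σ_{d|11} μ(11/d)·2^d.
Divisors of 11: 1, 11; μ(11/d) for each: -1, 1.
Σ = − 2^1 + 2^11 = 2046.
N = 2046/11 = 186.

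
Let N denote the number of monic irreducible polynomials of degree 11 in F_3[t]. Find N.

16104

By the necklace-counting formula, N_3(11) = (1/11) Σ_{d|11} μ(11/d)·3^d.
Divisors of 11: 1, 11; μ(11/d) for each: -1, 1.
Σ = − 3^1 + 3^11 = 177144.
N = 177144/11 = 16104.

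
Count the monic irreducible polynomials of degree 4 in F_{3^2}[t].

1620

The number of monic irreducibles of degree 4 over GF(9) is (1/4)·Σ_{d∣4} μ(4/d) 9^d.
Divisors of 4: 1, 2, 4; μ(4/d) for each: 0, -1, 1.
Σ = − 9^2 + 9^4 = 6480.
N = 6480/4 = 1620.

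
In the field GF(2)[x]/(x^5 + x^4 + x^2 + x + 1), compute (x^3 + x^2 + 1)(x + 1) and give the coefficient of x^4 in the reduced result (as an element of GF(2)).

1

Multiply in GF(2)[x]: (x^3 + x^2 + 1)·(x + 1) = x^4 + x^2 + x + 1.
Reduced: x^4 + x^2 + x + 1.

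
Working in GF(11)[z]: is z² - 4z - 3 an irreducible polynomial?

Write m(z) = z² - 4z - 3.
Check each element of GF(11) for a root: m(0)=8, m(1)=5, m(2)=4, m(3)=5, m(4)=8, m(5)=2, m(6)=9, m(7)=7, m(8)=7, m(9)=9, m(10)=2.
No roots. A degree-2 polynomial over a field with no linear factor is irreducible.

Yes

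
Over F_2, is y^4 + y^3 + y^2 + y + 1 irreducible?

Yes

Write g(y) = y^4 + y^3 + y^2 + y + 1.
Check for roots in F_2: g(0) = 1; g(1) = 1.
No roots, so no linear factors.
Monic irreducibles of degree 2 over GF(2): y^2 + y + 1.
None of them divide g (all give nonzero remainder).
No irreducible factor of degree ≤ 2 exists, so g is irreducible over GF(2).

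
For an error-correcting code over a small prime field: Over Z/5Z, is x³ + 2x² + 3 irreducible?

Yes

Write f(x) = x³ + 2x² + 3.
Check for roots in Z/5Z: f(0) = 3; f(1) = 1; f(2) = 4; f(3) = 3; f(4) = 4.
No roots. A degree-3 polynomial over a field with no linear factor is irreducible.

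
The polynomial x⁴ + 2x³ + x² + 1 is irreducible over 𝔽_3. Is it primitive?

No

Write f(x) = x⁴ + 2x³ + x² + 1.
|GF(3^4)^×| = 3^4 − 1 = 80. Prime factorization: 80 = 2^4·5.
f is primitive ⇔ x has order 80 in GF(3)[x]/(f), i.e. x^(80/q) ≠ 1 for each prime q | 80.
x^(40) mod f = 1
x^(16) mod f = x³ + x² + 2x.
Since x^(40) = 1, the order of x divides 40 < 80; not primitive.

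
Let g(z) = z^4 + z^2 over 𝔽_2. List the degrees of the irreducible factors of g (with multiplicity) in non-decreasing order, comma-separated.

1, 1, 1, 1

Roots in 𝔽_2: g(0) = 0 → root; g(1) = 0 → root.
Linear factors from roots: (z), (z + 1).
Complete factorization: g(z) = (z)^2·(z + 1)^2.
Factor degrees with multiplicity: 1 + 1 + 1 + 1 = 4.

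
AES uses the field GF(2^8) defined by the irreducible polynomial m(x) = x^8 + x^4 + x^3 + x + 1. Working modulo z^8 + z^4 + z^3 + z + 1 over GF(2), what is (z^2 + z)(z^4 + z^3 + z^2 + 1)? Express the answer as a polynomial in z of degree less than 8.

z^6 + z^3 + z^2 + z

Multiply in GF(2)[z]: (z^2 + z)·(z^4 + z^3 + z^2 + 1) = z^6 + z^3 + z^2 + z.
Reduced: z^6 + z^3 + z^2 + z.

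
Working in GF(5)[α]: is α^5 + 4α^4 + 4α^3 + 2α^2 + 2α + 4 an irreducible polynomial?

Write g(α) = α^5 + 4α^4 + 4α^3 + 2α^2 + 2α + 4.
Check for roots in GF(5): g(0) = 4; g(1) = 2; g(2) = 4; g(3) = 3; g(4) = 3.
No roots, so no linear factors.
Degree-2 irreducible divisors: test the 10 monic irreducibles of degree 2 over GF(5).
None of them divide g (all give nonzero remainder).
No irreducible factor of degree ≤ 2 exists, so g is irreducible over GF(5).

Yes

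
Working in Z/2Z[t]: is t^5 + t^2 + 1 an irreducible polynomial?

Yes

Write g(t) = t^5 + t^2 + 1.
Check for roots in Z/2Z: g(0) = 1; g(1) = 1.
No roots, so no linear factors.
Monic irreducibles of degree 2 over GF(2): t^2 + t + 1.
None of them divide g (all give nonzero remainder).
No irreducible factor of degree ≤ 2 exists, so g is irreducible over GF(2).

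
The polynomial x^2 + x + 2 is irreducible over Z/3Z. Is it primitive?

Write f(x) = x^2 + x + 2.
|GF(3^2)^×| = 3^2 − 1 = 8. Prime factorization: 8 = 2^3.
f is primitive ⇔ x has order 8 in GF(3)[x]/(f), i.e. x^(8/q) ≠ 1 for each prime q | 8.
x^(4) mod f = 2.
None equal 1, so x has full order 8; f is primitive.

Yes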